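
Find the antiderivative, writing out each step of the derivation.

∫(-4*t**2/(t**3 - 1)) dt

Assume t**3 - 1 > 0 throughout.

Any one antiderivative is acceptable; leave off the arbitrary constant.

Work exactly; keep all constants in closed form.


Step 1. Substitute u = t**3 - 1, turning ∫(-4*t**2/(t**3 - 1)) dt into ∫(-4/(3*u)) du: now ∫(-4/(3*u)) du.
Step 2. Evaluate the standard form [assuming u > 0]: now -4*log(u)/3.
Step 3. Substitute back u = t**3 - 1: now -4*log(t**3 - 1)/3.
Answer: -4*log(t**3 - 1)/3.


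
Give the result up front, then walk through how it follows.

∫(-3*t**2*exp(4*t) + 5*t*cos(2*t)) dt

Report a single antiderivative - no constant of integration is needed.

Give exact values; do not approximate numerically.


The answer is -3*t**2*exp(4*t)/4 + 3*t*exp(4*t)/8 + 5*t*sin(2*t)/2 - 3*exp(4*t)/32 + 5*cos(2*t)/4.
Step 1. Rewrite: now ∫(5*t*cos(2*t)) dt + ∫(-3*t**2*exp(4*t)) dt.
Step 2. Integrate ∫(5*t*cos(2*t)) dt by parts with u = t, dv = (5*cos(2*t)) dt, so v = 5*sin(2*t)/2: now 5*t*sin(2*t)/2 + ∫(-3*t**2*exp(4*t)) dt + ∫(-5*sin(2*t)/2) dt.
Step 3. Evaluate the standard form: now 5*t*sin(2*t)/2 + 5*cos(2*t)/4 + ∫(-3*t**2*exp(4*t)) dt.
Step 4. Integrate ∫(-3*t**2*exp(4*t)) dt by parts with u = t**2, dv = (-3*exp(4*t)) dt, so v = -3*exp(4*t)/4: now -3*t**2*exp(4*t)/4 + 5*t*sin(2*t)/2 + 5*cos(2*t)/4 + ∫(3*t*exp(4*t)/2) dt.
Step 5. Integrate ∫(3*t*exp(4*t)/2) dt by parts with u = t, dv = (3*exp(4*t)/2) dt, so v = 3*exp(4*t)/8: now -3*t**2*exp(4*t)/4 + 3*t*exp(4*t)/8 + 5*t*sin(2*t)/2 + 5*cos(2*t)/4 + ∫(-3*exp(4*t)/8) dt.
Step 6. Evaluate the standard form: now -3*t**2*exp(4*t)/4 + 3*t*exp(4*t)/8 + 5*t*sin(2*t)/2 - 3*exp(4*t)/32 + 5*cos(2*t)/4.
Answer: -3*t**2*exp(4*t)/4 + 3*t*exp(4*t)/8 + 5*t*sin(2*t)/2 - 3*exp(4*t)/32 + 5*cos(2*t)/4.


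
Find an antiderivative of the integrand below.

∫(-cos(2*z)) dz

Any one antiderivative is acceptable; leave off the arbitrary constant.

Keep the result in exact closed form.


Answer: -sin(2*z)/2.


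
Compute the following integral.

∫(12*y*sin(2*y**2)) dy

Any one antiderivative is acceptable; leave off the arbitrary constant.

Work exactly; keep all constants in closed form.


Answer: -3*cos(2*y**2).


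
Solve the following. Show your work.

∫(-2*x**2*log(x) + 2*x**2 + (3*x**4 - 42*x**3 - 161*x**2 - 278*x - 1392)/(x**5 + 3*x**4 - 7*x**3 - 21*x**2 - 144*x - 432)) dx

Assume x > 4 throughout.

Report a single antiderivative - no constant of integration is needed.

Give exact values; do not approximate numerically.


Step 1. Rewrite: now ∫(2*x**2) dx + ∫(-2*x**2*log(x)) dx + ∫((3*x**4 - 42*x**3 - 161*x**2 - 278*x - 1392)/(x**5 + 3*x**4 - 7*x**3 - 21*x**2 - 144*x - 432)) dx.
Step 2. Evaluate the standard form: now 2*x**3/3 + ∫(-2*x**2*log(x)) dx + ∫((3*x**4 - 42*x**3 - 161*x**2 - 278*x - 1392)/(x**5 + 3*x**4 - 7*x**3 - 21*x**2 - 144*x - 432)) dx.
Step 3. Decompose ∫((3*x**4 - 42*x**3 - 161*x**2 - 278*x - 1392)/(x**5 + 3*x**4 - 7*x**3 - 21*x**2 - 144*x - 432)) dx by partial fractions, (3*x**4 - 42*x**3 - 161*x**2 - 278*x - 1392)/(x**5 + 3*x**4 - 7*x**3 - 21*x**2 - 144*x - 432) = -4/(x**2 + 9) + 3/(x + 4) + 5/(x + 3) - 5/(x - 4): now 2*x**3/3 + ∫(-2*x**2*log(x)) dx + ∫(-5/(x - 4)) dx + ∫(5/(x + 3)) dx + ∫(3/(x + 4)) dx + ∫(-4/(x**2 + 9)) dx.
Step 4. Evaluate the standard form [assuming x > 4]: now 2*x**3/3 - 5*log(x - 4) + ∫(-2*x**2*log(x)) dx + ∫(5/(x + 3)) dx + ∫(3/(x + 4)) dx + ∫(-4/(x**2 + 9)) dx.
Step 5. Evaluate the standard form [assuming x > -4]: now 2*x**3/3 - 5*log(x - 4) + 3*log(x + 4) + ∫(-2*x**2*log(x)) dx + ∫(5/(x + 3)) dx + ∫(-4/(x**2 + 9)) dx.
Step 6. Evaluate the standard form [assuming x > -3]: now 2*x**3/3 - 5*log(x - 4) + 5*log(x + 3) + 3*log(x + 4) + ∫(-2*x**2*log(x)) dx + ∫(-4/(x**2 + 9)) dx.
Step 7. Evaluate the standard form: now 2*x**3/3 - 5*log(x - 4) + 5*log(x + 3) + 3*log(x + 4) - 4*atan(x/3)/3 + ∫(-2*x**2*log(x)) dx.
Step 8. Integrate ∫(-2*x**2*log(x)) dx by parts with u = log(x), dv = (-2*x**2) dx, so v = -2*x**3/3 [assuming x > 0]: now -2*x**3*log(x)/3 + 2*x**3/3 - 5*log(x - 4) + 5*log(x + 3) + 3*log(x + 4) - 4*atan(x/3)/3 + ∫(2*x**2/3) dx.
Step 9. Evaluate the standard form: now -2*x**3*log(x)/3 + 8*x**3/9 - 5*log(x - 4) + 5*log(x + 3) + 3*log(x + 4) - 4*atan(x/3)/3.
Answer: -2*x**3*log(x)/3 + 8*x**3/9 - 5*log(x - 4) + 5*log(x + 3) + 3*log(x + 4) - 4*atan(x/3)/3.


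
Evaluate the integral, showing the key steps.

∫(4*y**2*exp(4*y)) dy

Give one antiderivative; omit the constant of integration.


Step 1. Integrate ∫(4*y**2*exp(4*y)) dy by parts with u = y**2, dv = (4*exp(4*y)) dy, so v = exp(4*y): now y**2*exp(4*y) + ∫(-2*y*exp(4*y)) dy.
Step 2. Integrate ∫(-2*y*exp(4*y)) dy by parts with u = y, dv = (-2*exp(4*y)) dy, so v = -exp(4*y)/2: now y**2*exp(4*y) - y*exp(4*y)/2 + ∫(exp(4*y)/2) dy.
Step 3. Evaluate the standard form: now y**2*exp(4*y) - y*exp(4*y)/2 + exp(4*y)/8.
Answer: y**2*exp(4*y) - y*exp(4*y)/2 + exp(4*y)/8.


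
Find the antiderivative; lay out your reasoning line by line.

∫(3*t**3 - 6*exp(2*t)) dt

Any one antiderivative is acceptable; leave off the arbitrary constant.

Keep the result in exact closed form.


Step 1. Rewrite: now ∫(3*t**3) dt + ∫(-6*exp(2*t)) dt.
Step 2. Evaluate the standard form: now -3*exp(2*t) + ∫(3*t**3) dt.
Step 3. Evaluate the standard form: now 3*t**4/4 - 3*exp(2*t).
Answer: 3*t**4/4 - 3*exp(2*t).


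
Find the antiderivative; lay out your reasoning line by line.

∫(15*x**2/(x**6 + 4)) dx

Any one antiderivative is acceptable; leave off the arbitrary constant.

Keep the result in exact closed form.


Step 1. Substitute u = x**3, turning ∫(15*x**2/(x**6 + 4)) dx into ∫(5/(u**2 + 4)) du: now ∫(5/(u**2 + 4)) du.
Step 2. Evaluate the standard form: now 5*atan(u/2)/2.
Step 3. Substitute back u = x**3: now 5*atan(x**3/2)/2.
Answer: 5*atan(x**3/2)/2.


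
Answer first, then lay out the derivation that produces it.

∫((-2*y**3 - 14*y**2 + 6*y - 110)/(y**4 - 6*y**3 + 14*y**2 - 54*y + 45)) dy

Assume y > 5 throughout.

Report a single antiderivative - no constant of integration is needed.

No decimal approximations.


The answer is -5*log(y - 5) + 3*log(y - 1) - 4*atan(y/3)/3.
Step 1. Decompose ∫((-2*y**3 - 14*y**2 + 6*y - 110)/(y**4 - 6*y**3 + 14*y**2 - 54*y + 45)) dy by partial fractions, (-2*y**3 - 14*y**2 + 6*y - 110)/(y**4 - 6*y**3 + 14*y**2 - 54*y + 45) = -4/(y**2 + 9) + 3/(y - 1) - 5/(y - 5): now ∫(-5/(y - 5)) dy + ∫(3/(y - 1)) dy + ∫(-4/(y**2 + 9)) dy.
Step 2. Evaluate the standard form [assuming y > 5]: now -5*log(y - 5) + ∫(3/(y - 1)) dy + ∫(-4/(y**2 + 9)) dy.
Step 3. Evaluate the standard form [assuming y > 1]: now -5*log(y - 5) + 3*log(y - 1) + ∫(-4/(y**2 + 9)) dy.
Step 4. Evaluate the standard form: now -5*log(y - 5) + 3*log(y - 1) - 4*atan(y/3)/3.
Answer: -5*log(y - 5) + 3*log(y - 1) - 4*atan(y/3)/3.


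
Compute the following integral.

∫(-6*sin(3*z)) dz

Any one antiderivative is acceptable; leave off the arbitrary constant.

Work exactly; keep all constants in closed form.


Answer: 2*cos(3*z).


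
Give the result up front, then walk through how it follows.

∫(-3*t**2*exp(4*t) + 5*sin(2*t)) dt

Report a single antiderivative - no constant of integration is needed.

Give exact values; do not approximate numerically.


The answer is -3*t**2*exp(4*t)/4 + 3*t*exp(4*t)/8 - 3*exp(4*t)/32 - 5*cos(2*t)/2.
Step 1. Rewrite: now ∫(-3*t**2*exp(4*t)) dt + ∫(5*sin(2*t)) dt.
Step 2. Evaluate the standard form: now -5*cos(2*t)/2 + ∫(-3*t**2*exp(4*t)) dt.
Step 3. Integrate ∫(-3*t**2*exp(4*t)) dt by parts with u = t**2, dv = (-3*exp(4*t)) dt, so v = -3*exp(4*t)/4: now -3*t**2*exp(4*t)/4 - 5*cos(2*t)/2 + ∫(3*t*exp(4*t)/2) dt.
Step 4. Integrate ∫(3*t*exp(4*t)/2) dt by parts with u = t, dv = (3*exp(4*t)/2) dt, so v = 3*exp(4*t)/8: now -3*t**2*exp(4*t)/4 + 3*t*exp(4*t)/8 - 5*cos(2*t)/2 + ∫(-3*exp(4*t)/8) dt.
Step 5. Evaluate the standard form: now -3*t**2*exp(4*t)/4 + 3*t*exp(4*t)/8 - 3*exp(4*t)/32 - 5*cos(2*t)/2.
Answer: -3*t**2*exp(4*t)/4 + 3*t*exp(4*t)/8 - 3*exp(4*t)/32 - 5*cos(2*t)/2.


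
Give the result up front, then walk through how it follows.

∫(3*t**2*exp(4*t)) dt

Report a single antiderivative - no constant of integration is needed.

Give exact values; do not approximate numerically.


The answer is 3*t**2*exp(4*t)/4 - 3*t*exp(4*t)/8 + 3*exp(4*t)/32.
Step 1. Integrate ∫(3*t**2*exp(4*t)) dt by parts with u = t**2, dv = (3*exp(4*t)) dt, so v = 3*exp(4*t)/4: now 3*t**2*exp(4*t)/4 + ∫(-3*t*exp(4*t)/2) dt.
Step 2. Integrate ∫(-3*t*exp(4*t)/2) dt by parts with u = t, dv = (-3*exp(4*t)/2) dt, so v = -3*exp(4*t)/8: now 3*t**2*exp(4*t)/4 - 3*t*exp(4*t)/8 + ∫(3*exp(4*t)/8) dt.
Step 3. Evaluate the standard form: now 3*t**2*exp(4*t)/4 - 3*t*exp(4*t)/8 + 3*exp(4*t)/32.
Answer: 3*t**2*exp(4*t)/4 - 3*t*exp(4*t)/8 + 3*exp(4*t)/32.


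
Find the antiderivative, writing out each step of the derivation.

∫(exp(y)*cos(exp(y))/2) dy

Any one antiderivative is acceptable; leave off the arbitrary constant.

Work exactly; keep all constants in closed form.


Step 1. Substitute u = exp(y), turning ∫(exp(y)*cos(exp(y))/2) dy into ∫(cos(u)/2) du: now ∫(cos(u)/2) du.
Step 2. Evaluate the standard form: now sin(u)/2.
Step 3. Substitute back u = exp(y): now sin(exp(y))/2.
Answer: sin(exp(y))/2.


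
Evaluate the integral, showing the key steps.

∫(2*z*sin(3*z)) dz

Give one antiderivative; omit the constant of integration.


Step 1. Integrate ∫(2*z*sin(3*z)) dz by parts with u = z, dv = (2*sin(3*z)) dz, so v = -2*cos(3*z)/3: now -2*z*cos(3*z)/3 + ∫(2*cos(3*z)/3) dz.
Step 2. Evaluate the standard form: now -2*z*cos(3*z)/3 + 2*sin(3*z)/9.
Answer: -2*z*cos(3*z)/3 + 2*sin(3*z)/9.


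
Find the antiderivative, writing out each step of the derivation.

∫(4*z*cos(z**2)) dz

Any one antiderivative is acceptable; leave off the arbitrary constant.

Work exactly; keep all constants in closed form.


Step 1. Substitute u = z**2, turning ∫(4*z*cos(z**2)) dz into ∫(2*cos(u)) du: now ∫(2*cos(u)) du.
Step 2. Evaluate the standard form: now 2*sin(u).
Step 3. Substitute back u = z**2: now 2*sin(z**2).
Answer: 2*sin(z**2).


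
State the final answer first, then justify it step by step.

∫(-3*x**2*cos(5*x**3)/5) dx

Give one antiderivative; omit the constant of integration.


The answer is -sin(5*x**3)/25.
Step 1. Substitute u = x**3, turning ∫(-3*x**2*cos(5*x**3)/5) dx into ∫(-cos(5*u)/5) du: now ∫(-cos(5*u)/5) du.
Step 2. Evaluate the standard form: now -sin(5*u)/25.
Step 3. Substitute back u = x**3: now -sin(5*x**3)/25.
Answer: -sin(5*x**3)/25.


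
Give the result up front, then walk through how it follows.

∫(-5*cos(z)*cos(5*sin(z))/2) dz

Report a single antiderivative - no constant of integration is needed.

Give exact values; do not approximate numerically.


The answer is -sin(5*sin(z))/2.
Step 1. Substitute u = sin(z), turning ∫(-5*cos(z)*cos(5*sin(z))/2) dz into ∫(-5*cos(5*u)/2) du: now ∫(-5*cos(5*u)/2) du.
Step 2. Evaluate the standard form: now -sin(5*u)/2.
Step 3. Substitute back u = sin(z): now -sin(5*sin(z))/2.
Answer: -sin(5*sin(z))/2.


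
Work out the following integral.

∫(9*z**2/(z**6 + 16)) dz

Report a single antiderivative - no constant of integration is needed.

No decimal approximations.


Answer: 3*atan(z**3/4)/4.


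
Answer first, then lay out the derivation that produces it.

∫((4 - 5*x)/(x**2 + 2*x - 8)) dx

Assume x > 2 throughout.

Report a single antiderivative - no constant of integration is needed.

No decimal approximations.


The answer is -log(x - 2) - 4*log(x + 4).
Step 1. Decompose ∫((4 - 5*x)/(x**2 + 2*x - 8)) dx by partial fractions, (4 - 5*x)/(x**2 + 2*x - 8) = -4/(x + 4) - 1/(x - 2): now ∫(-1/(x - 2)) dx + ∫(-4/(x + 4)) dx.
Step 2. Evaluate the standard form [assuming x > -4]: now -4*log(x + 4) + ∫(-1/(x - 2)) dx.
Step 3. Evaluate the standard form [assuming x > 2]: now -log(x - 2) - 4*log(x + 4).
Answer: -log(x - 2) - 4*log(x + 4).


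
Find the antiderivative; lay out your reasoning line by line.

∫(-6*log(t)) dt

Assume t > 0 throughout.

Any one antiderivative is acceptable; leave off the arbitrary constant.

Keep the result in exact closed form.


Step 1. Integrate ∫(-6*log(t)) dt by parts with u = log(t), dv = (-6) dt, so v = -6*t [assuming t > 0]: now -6*t*log(t) + ∫(6) dt.
Step 2. Evaluate the standard form: now -6*t*log(t) + 6*t.
Answer: -6*t*log(t) + 6*t.


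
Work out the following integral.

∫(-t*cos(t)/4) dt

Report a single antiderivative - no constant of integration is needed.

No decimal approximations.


Answer: -t*sin(t)/4 - cos(t)/4.


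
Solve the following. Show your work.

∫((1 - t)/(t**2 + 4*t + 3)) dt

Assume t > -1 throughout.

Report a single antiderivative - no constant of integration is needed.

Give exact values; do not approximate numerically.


Step 1. Decompose ∫((1 - t)/(t**2 + 4*t + 3)) dt by partial fractions, (1 - t)/(t**2 + 4*t + 3) = -2/(t + 3) + 1/(t + 1): now ∫(1/(t + 1)) dt + ∫(-2/(t + 3)) dt.
Step 2. Evaluate the standard form [assuming t > -3]: now -2*log(t + 3) + ∫(1/(t + 1)) dt.
Step 3. Evaluate the standard form [assuming t > -1]: now log(t + 1) - 2*log(t + 3).
Answer: log(t + 1) - 2*log(t + 3).


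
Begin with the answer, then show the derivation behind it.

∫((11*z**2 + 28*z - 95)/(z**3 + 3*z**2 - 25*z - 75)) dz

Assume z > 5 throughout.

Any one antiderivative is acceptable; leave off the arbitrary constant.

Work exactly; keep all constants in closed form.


The answer is 4*log(z - 5) + 5*log(z + 3) + 2*log(z + 5).
Step 1. Decompose ∫((11*z**2 + 28*z - 95)/(z**3 + 3*z**2 - 25*z - 75)) dz by partial fractions, (11*z**2 + 28*z - 95)/(z**3 + 3*z**2 - 25*z - 75) = 2/(z + 5) + 5/(z + 3) + 4/(z - 5): now ∫(4/(z - 5)) dz + ∫(5/(z + 3)) dz + ∫(2/(z + 5)) dz.
Step 2. Evaluate the standard form [assuming z > 5]: now 4*log(z - 5) + ∫(5/(z + 3)) dz + ∫(2/(z + 5)) dz.
Step 3. Evaluate the standard form [assuming z > -3]: now 4*log(z - 5) + 5*log(z + 3) + ∫(2/(z + 5)) dz.
Step 4. Evaluate the standard form [assuming z > -5]: now 4*log(z - 5) + 5*log(z + 3) + 2*log(z + 5).
Answer: 4*log(z - 5) + 5*log(z + 3) + 2*log(z + 5).


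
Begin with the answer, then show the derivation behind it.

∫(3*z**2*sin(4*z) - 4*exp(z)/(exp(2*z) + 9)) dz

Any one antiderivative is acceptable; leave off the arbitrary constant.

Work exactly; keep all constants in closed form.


The answer is -3*z**2*cos(4*z)/4 + 3*z*sin(4*z)/8 + 3*cos(4*z)/32 - 4*atan(exp(z)/3)/3.
Step 1. Rewrite: now ∫(3*z**2*sin(4*z)) dz + ∫(-4*exp(z)/(exp(2*z) + 9)) dz.
Step 2. Substitute u = exp(z), turning ∫(-4*exp(z)/(exp(2*z) + 9)) dz into ∫(-4/(u**2 + 9)) du: now ∫(3*z**2*sin(4*z)) dz + ∫(-4/(u**2 + 9)) du.
Step 3. Evaluate the standard form: now -4*atan(u/3)/3 + ∫(3*z**2*sin(4*z)) dz.
Step 4. Substitute back u = exp(z): now -4*atan(exp(z)/3)/3 + ∫(3*z**2*sin(4*z)) dz.
Step 5. Integrate ∫(3*z**2*sin(4*z)) dz by parts with u = z**2, dv = (3*sin(4*z)) dz, so v = -3*cos(4*z)/4: now -3*z**2*cos(4*z)/4 - 4*atan(exp(z)/3)/3 + ∫(3*z*cos(4*z)/2) dz.
Step 6. Integrate ∫(3*z*cos(4*z)/2) dz by parts with u = z, dv = (3*cos(4*z)/2) dz, so v = 3*sin(4*z)/8: now -3*z**2*cos(4*z)/4 + 3*z*sin(4*z)/8 - 4*atan(exp(z)/3)/3 + ∫(-3*sin(4*z)/8) dz.
Step 7. Evaluate the standard form: now -3*z**2*cos(4*z)/4 + 3*z*sin(4*z)/8 + 3*cos(4*z)/32 - 4*atan(exp(z)/3)/3.
Answer: -3*z**2*cos(4*z)/4 + 3*z*sin(4*z)/8 + 3*cos(4*z)/32 - 4*atan(exp(z)/3)/3.


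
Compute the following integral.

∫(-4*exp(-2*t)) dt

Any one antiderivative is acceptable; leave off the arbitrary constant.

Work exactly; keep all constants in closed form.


Answer: 2*exp(-2*t).


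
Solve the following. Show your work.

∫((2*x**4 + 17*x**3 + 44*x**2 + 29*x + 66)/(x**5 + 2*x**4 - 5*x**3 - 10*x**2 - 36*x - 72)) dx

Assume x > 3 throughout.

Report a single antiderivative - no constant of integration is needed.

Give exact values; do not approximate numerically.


Step 1. Decompose ∫((2*x**4 + 17*x**3 + 44*x**2 + 29*x + 66)/(x**5 + 2*x**4 - 5*x**3 - 10*x**2 - 36*x - 72)) dx by partial fractions, (2*x**4 + 17*x**3 + 44*x**2 + 29*x + 66)/(x**5 + 2*x**4 - 5*x**3 - 10*x**2 - 36*x - 72) = 3/(x**2 + 4) + 1/(x + 3) - 2/(x + 2) + 3/(x - 3): now ∫(3/(x - 3)) dx + ∫(-2/(x + 2)) dx + ∫(1/(x + 3)) dx + ∫(3/(x**2 + 4)) dx.
Step 2. Evaluate the standard form [assuming x > -3]: now log(x + 3) + ∫(3/(x - 3)) dx + ∫(-2/(x + 2)) dx + ∫(3/(x**2 + 4)) dx.
Step 3. Evaluate the standard form [assuming x > -2]: now -2*log(x + 2) + log(x + 3) + ∫(3/(x - 3)) dx + ∫(3/(x**2 + 4)) dx.
Step 4. Evaluate the standard form [assuming x > 3]: now 3*log(x - 3) - 2*log(x + 2) + log(x + 3) + ∫(3/(x**2 + 4)) dx.
Step 5. Evaluate the standard form: now 3*log(x - 3) - 2*log(x + 2) + log(x + 3) + 3*atan(x/2)/2.
Answer: 3*log(x - 3) - 2*log(x + 2) + log(x + 3) + 3*atan(x/2)/2.


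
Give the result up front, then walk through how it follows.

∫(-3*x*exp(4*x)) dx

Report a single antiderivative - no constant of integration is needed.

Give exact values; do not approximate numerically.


The answer is -3*x*exp(4*x)/4 + 3*exp(4*x)/16.
Step 1. Integrate ∫(-3*x*exp(4*x)) dx by parts with u = x, dv = (-3*exp(4*x)) dx, so v = -3*exp(4*x)/4: now -3*x*exp(4*x)/4 + ∫(3*exp(4*x)/4) dx.
Step 2. Evaluate the standard form: now -3*x*exp(4*x)/4 + 3*exp(4*x)/16.
Answer: -3*x*exp(4*x)/4 + 3*exp(4*x)/16.


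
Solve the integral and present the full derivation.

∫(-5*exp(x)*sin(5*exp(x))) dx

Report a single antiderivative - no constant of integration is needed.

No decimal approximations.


Step 1. Substitute u = exp(x), turning ∫(-5*exp(x)*sin(5*exp(x))) dx into ∫(-5*sin(5*u)) du: now ∫(-5*sin(5*u)) du.
Step 2. Evaluate the standard form: now cos(5*u).
Step 3. Substitute back u = exp(x): now cos(5*exp(x)).
Answer: cos(5*exp(x)).


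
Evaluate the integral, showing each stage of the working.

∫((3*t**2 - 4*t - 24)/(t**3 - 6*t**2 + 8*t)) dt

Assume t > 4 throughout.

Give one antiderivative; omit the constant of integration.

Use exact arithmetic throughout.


Step 1. Decompose ∫((3*t**2 - 4*t - 24)/(t**3 - 6*t**2 + 8*t)) dt by partial fractions, (3*t**2 - 4*t - 24)/(t**3 - 6*t**2 + 8*t) = 5/(t - 2) + 1/(t - 4) - 3/t: now ∫(-3/t) dt + ∫(1/(t - 4)) dt + ∫(5/(t - 2)) dt.
Step 2. Evaluate the standard form [assuming t > 4]: now log(t - 4) + ∫(-3/t) dt + ∫(5/(t - 2)) dt.
Step 3. Evaluate the standard form [assuming t > 2]: now log(t - 4) + 5*log(t - 2) + ∫(-3/t) dt.
Step 4. Evaluate the standard form [assuming t > 0]: now -3*log(t) + log(t - 4) + 5*log(t - 2).
Answer: -3*log(t) + log(t - 4) + 5*log(t - 2).


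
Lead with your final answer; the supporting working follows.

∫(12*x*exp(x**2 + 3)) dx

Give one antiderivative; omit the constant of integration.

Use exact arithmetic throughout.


The answer is 6*exp(x**2 + 3).
Step 1. Substitute u = x**2 + 3, turning ∫(12*x*exp(x**2 + 3)) dx into ∫(6*exp(u)) du: now ∫(6*exp(u)) du.
Step 2. Evaluate the standard form: now 6*exp(u).
Step 3. Substitute back u = x**2 + 3: now 6*exp(x**2 + 3).
Answer: 6*exp(x**2 + 3).


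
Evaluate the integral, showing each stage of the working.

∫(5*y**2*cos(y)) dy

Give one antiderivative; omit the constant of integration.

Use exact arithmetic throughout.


Step 1. Integrate ∫(5*y**2*cos(y)) dy by parts with u = y**2, dv = (5*cos(y)) dy, so v = 5*sin(y): now 5*y**2*sin(y) + ∫(-10*y*sin(y)) dy.
Step 2. Integrate ∫(-10*y*sin(y)) dy by parts with u = y, dv = (-10*sin(y)) dy, so v = 10*cos(y): now 5*y**2*sin(y) + 10*y*cos(y) + ∫(-10*cos(y)) dy.
Step 3. Evaluate the standard form: now 5*y**2*sin(y) + 10*y*cos(y) - 10*sin(y).
Answer: 5*y**2*sin(y) + 10*y*cos(y) - 10*sin(y).


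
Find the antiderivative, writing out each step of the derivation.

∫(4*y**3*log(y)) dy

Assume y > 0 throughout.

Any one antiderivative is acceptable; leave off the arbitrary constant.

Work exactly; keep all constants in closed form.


Step 1. Integrate ∫(4*y**3*log(y)) dy by parts with u = log(y), dv = (4*y**3) dy, so v = y**4 [assuming y > 0]: now y**4*log(y) + ∫(-y**3) dy.
Step 2. Evaluate the standard form: now y**4*log(y) - y**4/4.
Answer: y**4*log(y) - y**4/4.


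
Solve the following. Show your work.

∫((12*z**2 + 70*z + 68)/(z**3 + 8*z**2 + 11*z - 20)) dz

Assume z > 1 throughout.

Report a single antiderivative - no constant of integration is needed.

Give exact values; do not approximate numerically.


Step 1. Decompose ∫((12*z**2 + 70*z + 68)/(z**3 + 8*z**2 + 11*z - 20)) dz by partial fractions, (12*z**2 + 70*z + 68)/(z**3 + 8*z**2 + 11*z - 20) = 3/(z + 5) + 4/(z + 4) + 5/(z - 1): now ∫(5/(z - 1)) dz + ∫(4/(z + 4)) dz + ∫(3/(z + 5)) dz.
Step 2. Evaluate the standard form [assuming z > -4]: now 4*log(z + 4) + ∫(5/(z - 1)) dz + ∫(3/(z + 5)) dz.
Step 3. Evaluate the standard form [assuming z > -5]: now 4*log(z + 4) + 3*log(z + 5) + ∫(5/(z - 1)) dz.
Step 4. Evaluate the standard form [assuming z > 1]: now 5*log(z - 1) + 4*log(z + 4) + 3*log(z + 5).
Answer: 5*log(z - 1) + 4*log(z + 4) + 3*log(z + 5).


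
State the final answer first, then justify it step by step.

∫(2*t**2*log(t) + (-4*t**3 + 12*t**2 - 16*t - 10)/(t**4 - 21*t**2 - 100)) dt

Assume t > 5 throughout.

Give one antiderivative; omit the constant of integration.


The answer is 2*t**3*log(t)/3 - 2*t**3/9 - log(t - 5) - 3*log(t + 5) + atan(t/2).
Step 1. Rewrite: now ∫(2*t**2*log(t)) dt + ∫((-4*t**3 + 12*t**2 - 16*t - 10)/(t**4 - 21*t**2 - 100)) dt.
Step 2. Decompose ∫((-4*t**3 + 12*t**2 - 16*t - 10)/(t**4 - 21*t**2 - 100)) dt by partial fractions, (-4*t**3 + 12*t**2 - 16*t - 10)/(t**4 - 21*t**2 - 100) = 2/(t**2 + 4) - 3/(t + 5) - 1/(t - 5): now ∫(2*t**2*log(t)) dt + ∫(-1/(t - 5)) dt + ∫(-3/(t + 5)) dt + ∫(2/(t**2 + 4)) dt.
Step 3. Evaluate the standard form [assuming t > -5]: now -3*log(t + 5) + ∫(2*t**2*log(t)) dt + ∫(-1/(t - 5)) dt + ∫(2/(t**2 + 4)) dt.
Step 4. Evaluate the standard form [assuming t > 5]: now -log(t - 5) - 3*log(t + 5) + ∫(2*t**2*log(t)) dt + ∫(2/(t**2 + 4)) dt.
Step 5. Evaluate the standard form: now -log(t - 5) - 3*log(t + 5) + atan(t/2) + ∫(2*t**2*log(t)) dt.
Step 6. Integrate ∫(2*t**2*log(t)) dt by parts with u = log(t), dv = (2*t**2) dt, so v = 2*t**3/3 [assuming t > 0]: now 2*t**3*log(t)/3 - log(t - 5) - 3*log(t + 5) + atan(t/2) + ∫(-2*t**2/3) dt.
Step 7. Evaluate the standard form: now 2*t**3*log(t)/3 - 2*t**3/9 - log(t - 5) - 3*log(t + 5) + atan(t/2).
Answer: 2*t**3*log(t)/3 - 2*t**3/9 - log(t - 5) - 3*log(t + 5) + atan(t/2).


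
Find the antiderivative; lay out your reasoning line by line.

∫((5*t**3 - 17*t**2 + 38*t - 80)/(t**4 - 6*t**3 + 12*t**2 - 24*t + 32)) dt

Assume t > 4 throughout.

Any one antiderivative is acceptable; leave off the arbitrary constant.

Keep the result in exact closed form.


Step 1. Decompose ∫((5*t**3 - 17*t**2 + 38*t - 80)/(t**4 - 6*t**3 + 12*t**2 - 24*t + 32)) dt by partial fractions, (5*t**3 - 17*t**2 + 38*t - 80)/(t**4 - 6*t**3 + 12*t**2 - 24*t + 32) = -3/(t**2 + 4) + 2/(t - 2) + 3/(t - 4): now ∫(3/(t - 4)) dt + ∫(2/(t - 2)) dt + ∫(-3/(t**2 + 4)) dt.
Step 2. Evaluate the standard form [assuming t > 2]: now 2*log(t - 2) + ∫(3/(t - 4)) dt + ∫(-3/(t**2 + 4)) dt.
Step 3. Evaluate the standard form [assuming t > 4]: now 3*log(t - 4) + 2*log(t - 2) + ∫(-3/(t**2 + 4)) dt.
Step 4. Evaluate the standard form: now 3*log(t - 4) + 2*log(t - 2) - 3*atan(t/2)/2.
Answer: 3*log(t - 4) + 2*log(t - 2) - 3*atan(t/2)/2.


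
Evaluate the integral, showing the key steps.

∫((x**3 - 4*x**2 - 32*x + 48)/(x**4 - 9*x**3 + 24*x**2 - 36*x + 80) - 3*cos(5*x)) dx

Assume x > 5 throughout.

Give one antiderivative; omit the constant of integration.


Step 1. Rewrite: now ∫((x**3 - 4*x**2 - 32*x + 48)/(x**4 - 9*x**3 + 24*x**2 - 36*x + 80)) dx + ∫(-3*cos(5*x)) dx.
Step 2. Evaluate the standard form: now -3*sin(5*x)/5 + ∫((x**3 - 4*x**2 - 32*x + 48)/(x**4 - 9*x**3 + 24*x**2 - 36*x + 80)) dx.
Step 3. Decompose ∫((x**3 - 4*x**2 - 32*x + 48)/(x**4 - 9*x**3 + 24*x**2 - 36*x + 80)) dx by partial fractions, (x**3 - 4*x**2 - 32*x + 48)/(x**4 - 9*x**3 + 24*x**2 - 36*x + 80) = 4/(x**2 + 4) + 4/(x - 4) - 3/(x - 5): now -3*sin(5*x)/5 + ∫(-3/(x - 5)) dx + ∫(4/(x - 4)) dx + ∫(4/(x**2 + 4)) dx.
Step 4. Evaluate the standard form [assuming x > 4]: now 4*log(x - 4) - 3*sin(5*x)/5 + ∫(-3/(x - 5)) dx + ∫(4/(x**2 + 4)) dx.
Step 5. Evaluate the standard form [assuming x > 5]: now -3*log(x - 5) + 4*log(x - 4) - 3*sin(5*x)/5 + ∫(4/(x**2 + 4)) dx.
Step 6. Evaluate the standard form: now -3*log(x - 5) + 4*log(x - 4) - 3*sin(5*x)/5 + 2*atan(x/2).
Answer: -3*log(x - 5) + 4*log(x - 4) - 3*sin(5*x)/5 + 2*atan(x/2).


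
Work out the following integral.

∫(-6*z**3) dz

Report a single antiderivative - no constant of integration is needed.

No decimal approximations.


Answer: -3*z**4/2.


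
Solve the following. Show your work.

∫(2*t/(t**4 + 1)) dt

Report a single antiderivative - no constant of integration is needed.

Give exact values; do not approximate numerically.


Step 1. Substitute u = t**2, turning ∫(2*t/(t**4 + 1)) dt into ∫(1/(u**2 + 1)) du: now ∫(1/(u**2 + 1)) du.
Step 2. Evaluate the standard form: now atan(u).
Step 3. Substitute back u = t**2: now atan(t**2).
Answer: atan(t**2).


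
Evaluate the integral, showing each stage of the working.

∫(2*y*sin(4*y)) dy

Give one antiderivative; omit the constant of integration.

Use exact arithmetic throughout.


Step 1. Integrate ∫(2*y*sin(4*y)) dy by parts with u = y, dv = (2*sin(4*y)) dy, so v = -cos(4*y)/2: now -y*cos(4*y)/2 + ∫(cos(4*y)/2) dy.
Step 2. Evaluate the standard form: now -y*cos(4*y)/2 + sin(4*y)/8.
Answer: -y*cos(4*y)/2 + sin(4*y)/8.


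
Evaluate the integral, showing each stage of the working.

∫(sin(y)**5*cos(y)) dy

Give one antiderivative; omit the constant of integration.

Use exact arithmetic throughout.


Step 1. Substitute u = sin(y), turning ∫(sin(y)**5*cos(y)) dy into ∫(u**5) du: now ∫(u**5) du.
Step 2. Evaluate the standard form: now u**6/6.
Step 3. Substitute back u = sin(y): now sin(y)**6/6.
Answer: sin(y)**6/6.


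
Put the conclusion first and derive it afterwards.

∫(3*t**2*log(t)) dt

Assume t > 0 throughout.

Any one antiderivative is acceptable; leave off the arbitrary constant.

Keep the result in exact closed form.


The answer is t**3*log(t) - t**3/3.
Step 1. Integrate ∫(3*t**2*log(t)) dt by parts with u = log(t), dv = (3*t**2) dt, so v = t**3 [assuming t > 0]: now t**3*log(t) + ∫(-t**2) dt.
Step 2. Evaluate the standard form: now t**3*log(t) - t**3/3.
Answer: t**3*log(t) - t**3/3.


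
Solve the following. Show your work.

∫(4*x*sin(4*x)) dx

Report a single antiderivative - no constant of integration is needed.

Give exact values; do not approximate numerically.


Step 1. Integrate ∫(4*x*sin(4*x)) dx by parts with u = x, dv = (4*sin(4*x)) dx, so v = -cos(4*x): now -x*cos(4*x) + ∫(cos(4*x)) dx.
Step 2. Evaluate the standard form: now -x*cos(4*x) + sin(4*x)/4.
Answer: -x*cos(4*x) + sin(4*x)/4.


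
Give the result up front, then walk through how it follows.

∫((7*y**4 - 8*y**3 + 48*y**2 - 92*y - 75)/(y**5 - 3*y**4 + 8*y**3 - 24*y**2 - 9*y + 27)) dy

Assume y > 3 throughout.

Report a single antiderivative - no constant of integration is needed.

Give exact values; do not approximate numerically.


The answer is 3*log(y - 3) + 3*log(y - 1) + log(y + 1) + 2*atan(y/3)/3.
Step 1. Decompose ∫((7*y**4 - 8*y**3 + 48*y**2 - 92*y - 75)/(y**5 - 3*y**4 + 8*y**3 - 24*y**2 - 9*y + 27)) dy by partial fractions, (7*y**4 - 8*y**3 + 48*y**2 - 92*y - 75)/(y**5 - 3*y**4 + 8*y**3 - 24*y**2 - 9*y + 27) = 2/(y**2 + 9) + 1/(y + 1) + 3/(y - 1) + 3/(y - 3): now ∫(3/(y - 3)) dy + ∫(3/(y - 1)) dy + ∫(1/(y + 1)) dy + ∫(2/(y**2 + 9)) dy.
Step 2. Evaluate the standard form [assuming y > -1]: now log(y + 1) + ∫(3/(y - 3)) dy + ∫(3/(y - 1)) dy + ∫(2/(y**2 + 9)) dy.
Step 3. Evaluate the standard form [assuming y > 3]: now 3*log(y - 3) + log(y + 1) + ∫(3/(y - 1)) dy + ∫(2/(y**2 + 9)) dy.
Step 4. Evaluate the standard form [assuming y > 1]: now 3*log(y - 3) + 3*log(y - 1) + log(y + 1) + ∫(2/(y**2 + 9)) dy.
Step 5. Evaluate the standard form: now 3*log(y - 3) + 3*log(y - 1) + log(y + 1) + 2*atan(y/3)/3.
Answer: 3*log(y - 3) + 3*log(y - 1) + log(y + 1) + 2*atan(y/3)/3.


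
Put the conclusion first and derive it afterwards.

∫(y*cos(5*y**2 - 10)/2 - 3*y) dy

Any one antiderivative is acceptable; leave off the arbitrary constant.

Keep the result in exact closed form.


The answer is -3*y**2/2 + sin(5*y**2 - 10)/20.
Step 1. Rewrite: now ∫(-3*y) dy + ∫(y*cos(5*y**2 - 10)/2) dy.
Step 2. Substitute u = y**2 - 2, turning ∫(y*cos(5*y**2 - 10)/2) dy into ∫(cos(5*u)/4) du: now ∫(-3*y) dy + ∫(cos(5*u)/4) du.
Step 3. Evaluate the standard form: now sin(5*u)/20 + ∫(-3*y) dy.
Step 4. Substitute back u = y**2 - 2: now sin(5*y**2 - 10)/20 + ∫(-3*y) dy.
Step 5. Evaluate the standard form: now -3*y**2/2 + sin(5*y**2 - 10)/20.
Answer: -3*y**2/2 + sin(5*y**2 - 10)/20.


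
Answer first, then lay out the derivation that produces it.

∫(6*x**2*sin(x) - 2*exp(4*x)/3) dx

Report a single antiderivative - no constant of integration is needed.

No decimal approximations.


The answer is -6*x**2*cos(x) + 12*x*sin(x) - exp(4*x)/6 + 12*cos(x).
Step 1. Rewrite: now ∫(6*x**2*sin(x)) dx + ∫(-2*exp(4*x)/3) dx.
Step 2. Evaluate the standard form: now -exp(4*x)/6 + ∫(6*x**2*sin(x)) dx.
Step 3. Integrate ∫(6*x**2*sin(x)) dx by parts with u = x**2, dv = (6*sin(x)) dx, so v = -6*cos(x): now -6*x**2*cos(x) - exp(4*x)/6 + ∫(12*x*cos(x)) dx.
Step 4. Integrate ∫(12*x*cos(x)) dx by parts with u = x, dv = (12*cos(x)) dx, so v = 12*sin(x): now -6*x**2*cos(x) + 12*x*sin(x) - exp(4*x)/6 + ∫(-12*sin(x)) dx.
Step 5. Evaluate the standard form: now -6*x**2*cos(x) + 12*x*sin(x) - exp(4*x)/6 + 12*cos(x).
Answer: -6*x**2*cos(x) + 12*x*sin(x) - exp(4*x)/6 + 12*cos(x).


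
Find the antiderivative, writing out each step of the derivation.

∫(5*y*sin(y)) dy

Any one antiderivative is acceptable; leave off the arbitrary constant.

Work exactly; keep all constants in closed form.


Step 1. Integrate ∫(5*y*sin(y)) dy by parts with u = y, dv = (5*sin(y)) dy, so v = -5*cos(y): now -5*y*cos(y) + ∫(5*cos(y)) dy.
Step 2. Evaluate the standard form: now -5*y*cos(y) + 5*sin(y).
Answer: -5*y*cos(y) + 5*sin(y).


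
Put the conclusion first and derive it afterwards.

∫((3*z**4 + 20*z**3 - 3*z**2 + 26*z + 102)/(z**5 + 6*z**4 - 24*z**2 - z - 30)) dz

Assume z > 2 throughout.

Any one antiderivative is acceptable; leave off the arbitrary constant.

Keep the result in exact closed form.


The answer is 2*log(z - 2) + 3*log(z + 3) - 2*log(z + 5) - 3*atan(z).
Step 1. Decompose ∫((3*z**4 + 20*z**3 - 3*z**2 + 26*z + 102)/(z**5 + 6*z**4 - 24*z**2 - z - 30)) dz by partial fractions, (3*z**4 + 20*z**3 - 3*z**2 + 26*z + 102)/(z**5 + 6*z**4 - 24*z**2 - z - 30) = -3/(z**2 + 1) - 2/(z + 5) + 3/(z + 3) + 2/(z - 2): now ∫(2/(z - 2)) dz + ∫(3/(z + 3)) dz + ∫(-2/(z + 5)) dz + ∫(-3/(z**2 + 1)) dz.
Step 2. Evaluate the standard form [assuming z > -3]: now 3*log(z + 3) + ∫(2/(z - 2)) dz + ∫(-2/(z + 5)) dz + ∫(-3/(z**2 + 1)) dz.
Step 3. Evaluate the standard form [assuming z > -5]: now 3*log(z + 3) - 2*log(z + 5) + ∫(2/(z - 2)) dz + ∫(-3/(z**2 + 1)) dz.
Step 4. Evaluate the standard form [assuming z > 2]: now 2*log(z - 2) + 3*log(z + 3) - 2*log(z + 5) + ∫(-3/(z**2 + 1)) dz.
Step 5. Evaluate the standard form: now 2*log(z - 2) + 3*log(z + 3) - 2*log(z + 5) - 3*atan(z).
Answer: 2*log(z - 2) + 3*log(z + 3) - 2*log(z + 5) - 3*atan(z).


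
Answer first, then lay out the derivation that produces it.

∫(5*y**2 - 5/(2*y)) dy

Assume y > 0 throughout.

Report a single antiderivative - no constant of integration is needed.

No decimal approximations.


The answer is 5*y**3/3 - 5*log(y)/2.
Step 1. Rewrite: now ∫(-5/(2*y)) dy + ∫(5*y**2) dy.
Step 2. Evaluate the standard form: now 5*y**3/3 + ∫(-5/(2*y)) dy.
Step 3. Evaluate the standard form [assuming y > 0]: now 5*y**3/3 - 5*log(y)/2.
Answer: 5*y**3/3 - 5*log(y)/2.


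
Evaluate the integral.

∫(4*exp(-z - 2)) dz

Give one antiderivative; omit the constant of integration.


Answer: -4*exp(-z - 2).


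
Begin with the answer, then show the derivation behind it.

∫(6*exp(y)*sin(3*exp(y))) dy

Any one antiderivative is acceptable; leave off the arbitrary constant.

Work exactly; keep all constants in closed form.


The answer is -2*cos(3*exp(y)).
Step 1. Substitute u = exp(y), turning ∫(6*exp(y)*sin(3*exp(y))) dy into ∫(6*sin(3*u)) du: now ∫(6*sin(3*u)) du.
Step 2. Evaluate the standard form: now -2*cos(3*u).
Step 3. Substitute back u = exp(y): now -2*cos(3*exp(y)).
Answer: -2*cos(3*exp(y)).


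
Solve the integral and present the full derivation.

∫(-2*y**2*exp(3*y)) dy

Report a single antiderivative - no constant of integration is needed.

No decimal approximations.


Step 1. Integrate ∫(-2*y**2*exp(3*y)) dy by parts with u = y**2, dv = (-2*exp(3*y)) dy, so v = -2*exp(3*y)/3: now -2*y**2*exp(3*y)/3 + ∫(4*y*exp(3*y)/3) dy.
Step 2. Integrate ∫(4*y*exp(3*y)/3) dy by parts with u = y, dv = (4*exp(3*y)/3) dy, so v = 4*exp(3*y)/9: now -2*y**2*exp(3*y)/3 + 4*y*exp(3*y)/9 + ∫(-4*exp(3*y)/9) dy.
Step 3. Evaluate the standard form: now -2*y**2*exp(3*y)/3 + 4*y*exp(3*y)/9 - 4*exp(3*y)/27.
Answer: -2*y**2*exp(3*y)/3 + 4*y*exp(3*y)/9 - 4*exp(3*y)/27.


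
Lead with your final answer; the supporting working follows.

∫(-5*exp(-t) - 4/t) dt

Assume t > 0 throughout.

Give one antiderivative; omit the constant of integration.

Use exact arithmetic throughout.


The answer is -4*log(t) + 5*exp(-t).
Step 1. Rewrite: now ∫(-4/t) dt + ∫(-5*exp(-t)) dt.
Step 2. Evaluate the standard form: now ∫(-4/t) dt + 5*exp(-t).
Step 3. Evaluate the standard form [assuming t > 0]: now -4*log(t) + 5*exp(-t).
Answer: -4*log(t) + 5*exp(-t).


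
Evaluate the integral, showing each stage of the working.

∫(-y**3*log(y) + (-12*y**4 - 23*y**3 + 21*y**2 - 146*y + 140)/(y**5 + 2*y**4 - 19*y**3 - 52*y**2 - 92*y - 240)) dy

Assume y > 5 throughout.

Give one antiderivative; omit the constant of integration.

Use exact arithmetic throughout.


Step 1. Rewrite: now ∫(-y**3*log(y)) dy + ∫((-12*y**4 - 23*y**3 + 21*y**2 - 146*y + 140)/(y**5 + 2*y**4 - 19*y**3 - 52*y**2 - 92*y - 240)) dy.
Step 2. Integrate ∫(-y**3*log(y)) dy by parts with u = log(y), dv = (-y**3) dy, so v = -y**4/4 [assuming y > 0]: now -y**4*log(y)/4 + ∫(y**3/4) dy + ∫((-12*y**4 - 23*y**3 + 21*y**2 - 146*y + 140)/(y**5 + 2*y**4 - 19*y**3 - 52*y**2 - 92*y - 240)) dy.
Step 3. Evaluate the standard form: now -y**4*log(y)/4 + y**4/16 + ∫((-12*y**4 - 23*y**3 + 21*y**2 - 146*y + 140)/(y**5 + 2*y**4 - 19*y**3 - 52*y**2 - 92*y - 240)) dy.
Step 4. Decompose ∫((-12*y**4 - 23*y**3 + 21*y**2 - 146*y + 140)/(y**5 + 2*y**4 - 19*y**3 - 52*y**2 - 92*y - 240)) dy by partial fractions, (-12*y**4 - 23*y**3 + 21*y**2 - 146*y + 140)/(y**5 + 2*y**4 - 19*y**3 - 52*y**2 - 92*y - 240) = 2/(y**2 + 4) - 3/(y + 4) - 4/(y + 3) - 5/(y - 5): now -y**4*log(y)/4 + y**4/16 + ∫(-5/(y - 5)) dy + ∫(-4/(y + 3)) dy + ∫(-3/(y + 4)) dy + ∫(2/(y**2 + 4)) dy.
Step 5. Evaluate the standard form [assuming y > -4]: now -y**4*log(y)/4 + y**4/16 - 3*log(y + 4) + ∫(-5/(y - 5)) dy + ∫(-4/(y + 3)) dy + ∫(2/(y**2 + 4)) dy.
Step 6. Evaluate the standard form [assuming y > 5]: now -y**4*log(y)/4 + y**4/16 - 5*log(y - 5) - 3*log(y + 4) + ∫(-4/(y + 3)) dy + ∫(2/(y**2 + 4)) dy.
Step 7. Evaluate the standard form [assuming y > -3]: now -y**4*log(y)/4 + y**4/16 - 5*log(y - 5) - 4*log(y + 3) - 3*log(y + 4) + ∫(2/(y**2 + 4)) dy.
Step 8. Evaluate the standard form: now -y**4*log(y)/4 + y**4/16 - 5*log(y - 5) - 4*log(y + 3) - 3*log(y + 4) + atan(y/2).
Answer: -y**4*log(y)/4 + y**4/16 - 5*log(y - 5) - 4*log(y + 3) - 3*log(y + 4) + atan(y/2).


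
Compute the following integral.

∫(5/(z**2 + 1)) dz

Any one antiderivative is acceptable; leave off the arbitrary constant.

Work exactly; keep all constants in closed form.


Answer: 5*atan(z).


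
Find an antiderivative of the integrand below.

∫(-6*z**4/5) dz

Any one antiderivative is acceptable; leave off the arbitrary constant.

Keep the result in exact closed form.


Answer: -6*z**5/25.


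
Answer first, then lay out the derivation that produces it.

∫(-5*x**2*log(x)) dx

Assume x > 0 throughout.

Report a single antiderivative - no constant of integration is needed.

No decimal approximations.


The answer is -5*x**3*log(x)/3 + 5*x**3/9.
Step 1. Integrate ∫(-5*x**2*log(x)) dx by parts with u = log(x), dv = (-5*x**2) dx, so v = -5*x**3/3 [assuming x > 0]: now -5*x**3*log(x)/3 + ∫(5*x**2/3) dx.
Step 2. Evaluate the standard form: now -5*x**3*log(x)/3 + 5*x**3/9.
Answer: -5*x**3*log(x)/3 + 5*x**3/9.


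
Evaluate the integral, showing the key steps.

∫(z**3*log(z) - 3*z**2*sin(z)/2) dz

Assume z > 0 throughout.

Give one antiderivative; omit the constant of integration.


Step 1. Rewrite: now ∫(-3*z**2*sin(z)/2) dz + ∫(z**3*log(z)) dz.
Step 2. Integrate ∫(-3*z**2*sin(z)/2) dz by parts with u = z**2, dv = (-3*sin(z)/2) dz, so v = 3*cos(z)/2: now 3*z**2*cos(z)/2 + ∫(-3*z*cos(z)) dz + ∫(z**3*log(z)) dz.
Step 3. Integrate ∫(-3*z*cos(z)) dz by parts with u = z, dv = (-3*cos(z)) dz, so v = -3*sin(z): now 3*z**2*cos(z)/2 - 3*z*sin(z) + ∫(z**3*log(z)) dz + ∫(3*sin(z)) dz.
Step 4. Evaluate the standard form: now 3*z**2*cos(z)/2 - 3*z*sin(z) - 3*cos(z) + ∫(z**3*log(z)) dz.
Step 5. Integrate ∫(z**3*log(z)) dz by parts with u = log(z), dv = (z**3) dz, so v = z**4/4 [assuming z > 0]: now z**4*log(z)/4 + 3*z**2*cos(z)/2 - 3*z*sin(z) - 3*cos(z) + ∫(-z**3/4) dz.
Step 6. Evaluate the standard form: now z**4*log(z)/4 - z**4/16 + 3*z**2*cos(z)/2 - 3*z*sin(z) - 3*cos(z).
Answer: z**4*log(z)/4 - z**4/16 + 3*z**2*cos(z)/2 - 3*z*sin(z) - 3*cos(z).


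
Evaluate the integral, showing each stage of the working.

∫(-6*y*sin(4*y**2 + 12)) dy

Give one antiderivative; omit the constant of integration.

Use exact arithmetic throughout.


Step 1. Substitute u = y**2 + 3, turning ∫(-6*y*sin(4*y**2 + 12)) dy into ∫(-3*sin(4*u)) du: now ∫(-3*sin(4*u)) du.
Step 2. Evaluate the standard form: now 3*cos(4*u)/4.
Step 3. Substitute back u = y**2 + 3: now 3*cos(4*y**2 + 12)/4.
Answer: 3*cos(4*y**2 + 12)/4.


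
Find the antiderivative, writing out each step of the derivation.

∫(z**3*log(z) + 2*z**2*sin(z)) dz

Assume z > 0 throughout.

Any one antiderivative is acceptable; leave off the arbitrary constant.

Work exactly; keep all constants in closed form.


Step 1. Rewrite: now ∫(2*z**2*sin(z)) dz + ∫(z**3*log(z)) dz.
Step 2. Integrate ∫(z**3*log(z)) dz by parts with u = log(z), dv = (z**3) dz, so v = z**4/4 [assuming z > 0]: now z**4*log(z)/4 + ∫(-z**3/4) dz + ∫(2*z**2*sin(z)) dz.
Step 3. Evaluate the standard form: now z**4*log(z)/4 - z**4/16 + ∫(2*z**2*sin(z)) dz.
Step 4. Integrate ∫(2*z**2*sin(z)) dz by parts with u = z**2, dv = (2*sin(z)) dz, so v = -2*cos(z): now z**4*log(z)/4 - z**4/16 - 2*z**2*cos(z) + ∫(4*z*cos(z)) dz.
Step 5. Integrate ∫(4*z*cos(z)) dz by parts with u = z, dv = (4*cos(z)) dz, so v = 4*sin(z): now z**4*log(z)/4 - z**4/16 - 2*z**2*cos(z) + 4*z*sin(z) + ∫(-4*sin(z)) dz.
Step 6. Evaluate the standard form: now z**4*log(z)/4 - z**4/16 - 2*z**2*cos(z) + 4*z*sin(z) + 4*cos(z).
Answer: z**4*log(z)/4 - z**4/16 - 2*z**2*cos(z) + 4*z*sin(z) + 4*cos(z).


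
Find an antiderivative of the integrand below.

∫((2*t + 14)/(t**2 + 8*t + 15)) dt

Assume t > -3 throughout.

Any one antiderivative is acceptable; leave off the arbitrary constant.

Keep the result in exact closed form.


Answer: 4*log(t + 3) - 2*log(t + 5).


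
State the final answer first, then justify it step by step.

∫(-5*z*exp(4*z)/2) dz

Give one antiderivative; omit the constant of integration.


The answer is -5*z*exp(4*z)/8 + 5*exp(4*z)/32.
Step 1. Integrate ∫(-5*z*exp(4*z)/2) dz by parts with u = z, dv = (-5*exp(4*z)/2) dz, so v = -5*exp(4*z)/8: now -5*z*exp(4*z)/8 + ∫(5*exp(4*z)/8) dz.
Step 2. Evaluate the standard form: now -5*z*exp(4*z)/8 + 5*exp(4*z)/32.
Answer: -5*z*exp(4*z)/8 + 5*exp(4*z)/32.
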